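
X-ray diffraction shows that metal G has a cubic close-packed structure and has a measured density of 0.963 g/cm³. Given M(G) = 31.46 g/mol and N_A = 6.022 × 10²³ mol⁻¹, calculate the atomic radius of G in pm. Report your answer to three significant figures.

For an FCC cell (Z = 4), a³ = Z·M/(N_A·ρ) = 4 × 31.46 / (6.022 × 10²³ × 0.9630) = 2.170 × 10^-22 cm³, so a = 6.009 × 10^-8 cm = 600.9 pm.
Atoms touch along the face diagonal, so √2·a = 4r, so r = 0.3536 × a = 212 pm.

212 pm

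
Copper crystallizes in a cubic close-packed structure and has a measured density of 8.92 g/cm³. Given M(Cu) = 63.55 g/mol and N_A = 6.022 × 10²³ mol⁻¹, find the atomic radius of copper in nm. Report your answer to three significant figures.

For an FCC cell (Z = 4), a³ = Z·M/(N_A·ρ) = 4 × 63.55 / (6.022 × 10²³ × 8.920) = 4.732 × 10^-23 cm³, so a = 3.617 × 10^-8 cm = 0.3617 nm.
Atoms touch along the face diagonal, so √2·a = 4r, so r = 0.3536 × a = 0.128 nm.

0.128 nm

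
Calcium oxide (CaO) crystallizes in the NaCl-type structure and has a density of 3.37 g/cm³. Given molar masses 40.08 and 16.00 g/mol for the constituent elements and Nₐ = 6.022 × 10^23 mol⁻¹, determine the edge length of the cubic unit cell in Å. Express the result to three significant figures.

4.80 Å

M(CaO) = 56.08 g/mol; Z = 4 formula units per cell.
a³ = Z·M/(N_A·ρ) = 4 × 56.08 / (6.022 × 10²³ × 3.37) = 1.105 × 10^-22 cm³, so a = 4.799 × 10^-8 cm = 4.80 Å.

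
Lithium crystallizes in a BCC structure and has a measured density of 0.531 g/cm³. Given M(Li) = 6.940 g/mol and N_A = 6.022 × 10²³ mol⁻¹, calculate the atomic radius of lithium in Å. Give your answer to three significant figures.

1.52 Å

For a BCC cell (Z = 2), a³ = Z·M/(N_A·ρ) = 2 × 6.940 / (6.022 × 10²³ × 0.5310) = 4.341 × 10^-23 cm³, so a = 3.514 × 10^-8 cm = 3.514 Å.
Atoms touch along the body diagonal, so √3·a = 4r, so r = 0.4330 × a = 1.52 Å.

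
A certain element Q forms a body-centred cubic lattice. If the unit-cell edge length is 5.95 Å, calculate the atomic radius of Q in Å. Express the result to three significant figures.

2.58 Å

In a BCC lattice, atoms touch along the body diagonal, so √3·a = 4r.
r = √3·a/4 = 1.7321 × 5.95 / 4 = 2.58 Å.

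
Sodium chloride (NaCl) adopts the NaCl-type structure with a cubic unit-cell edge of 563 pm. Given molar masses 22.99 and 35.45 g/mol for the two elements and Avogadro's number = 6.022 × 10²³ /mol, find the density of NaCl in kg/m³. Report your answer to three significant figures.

The NaCl-type structure contains Z = 4 formula units per cell; M(NaCl) = 22.99 + 35.45 = 58.44 g/mol.
a³ = (5.630 × 10^-8 cm)³ = 1.785 × 10^-22 cm³.
ρ = 4 × 58.44 / (6.022 × 10²³ × 1.785 × 10^-22) = 2.175 g/cm³ = 2180 kg/m³.

2180 kg/m³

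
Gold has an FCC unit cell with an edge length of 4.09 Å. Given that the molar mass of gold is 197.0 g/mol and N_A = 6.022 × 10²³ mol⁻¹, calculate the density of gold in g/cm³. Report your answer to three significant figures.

An FCC unit cell contains Z = 4 atoms.
Cell volume: a³ = (4.09 Å)³ = (4.090 × 10^-8 cm)³ = 6.842 × 10^-23 cm³.
ρ = Z·M/(N_A·a³) = 4 × 197.0 / (6.022 × 10²³ × 6.842 × 10^-23) = 19.13 g/cm³.

19.1 g/cm³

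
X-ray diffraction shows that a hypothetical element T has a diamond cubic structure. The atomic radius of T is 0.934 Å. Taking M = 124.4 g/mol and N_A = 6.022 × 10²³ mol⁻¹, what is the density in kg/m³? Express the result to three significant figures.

In a diamond cubic lattice, nearest neighbors lie along the body diagonal with √3·a = 8r, giving a = 4.314 Å = 4.314 × 10^-8 cm.
With Z = 8, ρ = Z·M/(N_A·a³) = 8 × 124.4 / (6.022 × 10²³ × 8.028 × 10^-23) = 20.58 g/cm³ = 20600 kg/m³.

20600 kg/m³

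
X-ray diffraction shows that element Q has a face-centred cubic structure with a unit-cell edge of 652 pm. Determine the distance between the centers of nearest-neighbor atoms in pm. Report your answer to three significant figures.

In an FCC structure, atoms touch along the face diagonal, so √2·a = 4r; the nearest-neighbor distance equals 2r = 0.7071·a.
d = 0.7071 × 652 = 461 pm.

461 pm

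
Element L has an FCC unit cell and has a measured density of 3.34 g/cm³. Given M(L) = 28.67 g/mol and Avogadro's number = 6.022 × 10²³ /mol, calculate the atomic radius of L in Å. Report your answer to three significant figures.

1.36 Å

For an FCC cell (Z = 4), a³ = Z·M/(N_A·ρ) = 4 × 28.67 / (6.022 × 10²³ × 3.340) = 5.702 × 10^-23 cm³, so a = 3.849 × 10^-8 cm = 3.849 Å.
Atoms touch along the face diagonal, so √2·a = 4r, so r = 0.3536 × a = 1.36 Å.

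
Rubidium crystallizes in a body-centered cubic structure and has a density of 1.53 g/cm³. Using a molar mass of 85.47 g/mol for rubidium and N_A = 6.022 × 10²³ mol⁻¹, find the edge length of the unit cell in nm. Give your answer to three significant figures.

0.570 nm

With Z = 2 atoms per BCC cell, a³ = Z·M/(N_A·ρ) = 2 × 85.47 / (6.022 × 10²³ × 1.530 g/cm³) = 1.855 × 10^-22 cm³.
a = (1.855 × 10^-22)^(1/3) = 5.703 × 10^-8 cm = 0.570 nm.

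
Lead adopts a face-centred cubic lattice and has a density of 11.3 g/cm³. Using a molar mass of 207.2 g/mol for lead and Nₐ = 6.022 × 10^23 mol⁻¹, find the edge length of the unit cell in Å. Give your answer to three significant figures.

With Z = 4 atoms per FCC cell, a³ = Z·M/(N_A·ρ) = 4 × 207.2 / (6.022 × 10²³ × 11.30 g/cm³) = 1.218 × 10^-22 cm³.
a = (1.218 × 10^-22)^(1/3) = 4.957 × 10^-8 cm = 4.96 Å.

4.96 Å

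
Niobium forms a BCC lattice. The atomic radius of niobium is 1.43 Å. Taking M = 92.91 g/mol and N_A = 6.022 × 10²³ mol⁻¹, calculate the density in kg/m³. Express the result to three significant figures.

In a BCC lattice, atoms touch along the body diagonal, so √3·a = 4r, giving a = 3.302 Å = 3.302 × 10^-8 cm.
With Z = 2, ρ = Z·M/(N_A·a³) = 2 × 92.91 / (6.022 × 10²³ × 3.602 × 10^-23) = 8.567 g/cm³ = 8570 kg/m³.

8570 kg/m³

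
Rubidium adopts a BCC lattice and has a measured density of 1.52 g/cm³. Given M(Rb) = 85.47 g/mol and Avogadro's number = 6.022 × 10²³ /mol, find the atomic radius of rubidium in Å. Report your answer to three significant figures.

For a BCC cell (Z = 2), a³ = Z·M/(N_A·ρ) = 2 × 85.47 / (6.022 × 10²³ × 1.520) = 1.867 × 10^-22 cm³, so a = 5.716 × 10^-8 cm = 5.716 Å.
Atoms touch along the body diagonal, so √3·a = 4r, so r = 0.4330 × a = 2.48 Å.

2.48 Å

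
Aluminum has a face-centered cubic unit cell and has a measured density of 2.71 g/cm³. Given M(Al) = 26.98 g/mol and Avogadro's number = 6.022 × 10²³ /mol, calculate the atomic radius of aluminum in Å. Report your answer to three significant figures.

For an FCC cell (Z = 4), a³ = Z·M/(N_A·ρ) = 4 × 26.98 / (6.022 × 10²³ × 2.710) = 6.613 × 10^-23 cm³, so a = 4.044 × 10^-8 cm = 4.044 Å.
Atoms touch along the face diagonal, so √2·a = 4r, so r = 0.3536 × a = 1.43 Å.

1.43 Å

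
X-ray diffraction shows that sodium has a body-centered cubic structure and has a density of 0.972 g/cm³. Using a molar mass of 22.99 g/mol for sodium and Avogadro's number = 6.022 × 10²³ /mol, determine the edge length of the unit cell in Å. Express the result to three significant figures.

4.28 Å

With Z = 2 atoms per BCC cell, a³ = Z·M/(N_A·ρ) = 2 × 22.99 / (6.022 × 10²³ × 0.9720 g/cm³) = 7.855 × 10^-23 cm³.
a = (7.855 × 10^-23)^(1/3) = 4.283 × 10^-8 cm = 4.28 Å.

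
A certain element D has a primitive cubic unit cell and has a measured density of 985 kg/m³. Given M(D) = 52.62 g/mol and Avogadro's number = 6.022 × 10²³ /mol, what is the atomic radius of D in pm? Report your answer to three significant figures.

For a simple cubic cell (Z = 1), a³ = Z·M/(N_A·ρ) = 1 × 52.62 / (6.022 × 10²³ × 0.9850) = 8.871 × 10^-23 cm³, so a = 4.460 × 10^-8 cm = 446.0 pm.
Atoms touch along the cell edge, so a = 2r, so r = 0.5000 × a = 223 pm.

223 pm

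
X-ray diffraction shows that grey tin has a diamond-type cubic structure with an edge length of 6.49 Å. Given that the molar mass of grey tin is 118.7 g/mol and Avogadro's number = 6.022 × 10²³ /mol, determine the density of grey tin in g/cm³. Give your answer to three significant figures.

5.77 g/cm³

A diamond cubic unit cell contains Z = 8 atoms.
Cell volume: a³ = (6.49 Å)³ = (6.490 × 10^-8 cm)³ = 2.734 × 10^-22 cm³.
ρ = Z·M/(N_A·a³) = 8 × 118.7 / (6.022 × 10²³ × 2.734 × 10^-22) = 5.769 g/cm³.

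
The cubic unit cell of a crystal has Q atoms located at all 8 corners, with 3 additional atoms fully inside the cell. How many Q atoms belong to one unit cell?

4

Corner atoms are shared by 8 cells (1/8 each), interior atoms are unshared.
Net atoms = 8 × 1/8 + 3 = 1 + 3 = 4.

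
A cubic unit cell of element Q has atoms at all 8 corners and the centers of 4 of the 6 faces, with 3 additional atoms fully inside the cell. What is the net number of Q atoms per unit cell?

6

Corner atoms are shared by 8 cells (1/8 each), face atoms by 2 (1/2 each), interior atoms are unshared.
Net atoms = 8 × 1/8 + 4 × 1/2 + 3 = 1 + 2 + 3 = 6.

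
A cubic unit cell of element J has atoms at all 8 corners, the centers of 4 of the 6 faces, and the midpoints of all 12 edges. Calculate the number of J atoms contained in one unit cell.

Corner atoms are shared by 8 cells (1/8 each), face atoms by 2 (1/2 each), edge atoms by 4 (1/4 each).
Net atoms = 8 × 1/8 + 4 × 1/2 + 12 × 1/4 = 1 + 2 + 3 = 6.

6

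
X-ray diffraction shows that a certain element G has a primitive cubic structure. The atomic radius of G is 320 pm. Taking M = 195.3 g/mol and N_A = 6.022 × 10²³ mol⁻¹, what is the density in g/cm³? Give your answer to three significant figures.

In a simple cubic lattice, atoms touch along the cell edge, so a = 2r, giving a = 640.0 pm = 6.400 × 10^-8 cm.
With Z = 1, ρ = Z·M/(N_A·a³) = 1 × 195.3 / (6.022 × 10²³ × 2.621 × 10^-22) = 1.237 g/cm³.

1.24 g/cm³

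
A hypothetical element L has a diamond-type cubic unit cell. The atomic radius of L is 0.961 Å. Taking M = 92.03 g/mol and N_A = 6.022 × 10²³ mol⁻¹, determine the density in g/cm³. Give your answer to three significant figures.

14.0 g/cm³

In a diamond cubic lattice, nearest neighbors lie along the body diagonal with √3·a = 8r, giving a = 4.439 Å = 4.439 × 10^-8 cm.
With Z = 8, ρ = Z·M/(N_A·a³) = 8 × 92.03 / (6.022 × 10²³ × 8.745 × 10^-23) = 13.98 g/cm³.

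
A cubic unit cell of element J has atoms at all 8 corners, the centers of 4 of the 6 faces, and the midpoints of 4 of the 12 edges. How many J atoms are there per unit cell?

4

Corner atoms are shared by 8 cells (1/8 each), face atoms by 2 (1/2 each), edge atoms by 4 (1/4 each).
Net atoms = 8 × 1/8 + 4 × 1/2 + 4 × 1/4 = 1 + 2 + 1 = 4.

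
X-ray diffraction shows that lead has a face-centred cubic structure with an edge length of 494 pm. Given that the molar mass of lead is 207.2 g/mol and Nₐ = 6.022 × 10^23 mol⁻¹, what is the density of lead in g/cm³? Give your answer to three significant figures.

11.4 g/cm³

An FCC unit cell contains Z = 4 atoms.
Cell volume: a³ = (494 pm)³ = (4.940 × 10^-8 cm)³ = 1.206 × 10^-22 cm³.
ρ = Z·M/(N_A·a³) = 4 × 207.2 / (6.022 × 10²³ × 1.206 × 10^-22) = 11.42 g/cm³.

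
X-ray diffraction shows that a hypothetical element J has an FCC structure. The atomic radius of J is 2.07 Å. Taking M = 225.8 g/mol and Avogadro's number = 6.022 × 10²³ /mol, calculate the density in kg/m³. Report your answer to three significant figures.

7470 kg/m³

In an FCC lattice, atoms touch along the face diagonal, so √2·a = 4r, giving a = 5.855 Å = 5.855 × 10^-8 cm.
With Z = 4, ρ = Z·M/(N_A·a³) = 4 × 225.8 / (6.022 × 10²³ × 2.007 × 10^-22) = 7.473 g/cm³ = 7470 kg/m³.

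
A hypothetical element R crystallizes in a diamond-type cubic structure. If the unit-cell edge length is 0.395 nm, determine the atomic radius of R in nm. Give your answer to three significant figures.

In a diamond cubic lattice, nearest neighbors lie along the body diagonal with √3·a = 8r.
r = √3·a/8 = 1.7321 × 0.395 / 8 = 0.0855 nm.

0.0855 nm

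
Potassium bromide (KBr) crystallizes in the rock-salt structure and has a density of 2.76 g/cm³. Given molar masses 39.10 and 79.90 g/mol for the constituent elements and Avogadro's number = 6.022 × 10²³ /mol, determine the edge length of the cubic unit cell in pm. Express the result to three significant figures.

M(KBr) = 119.0 g/mol; Z = 4 formula units per cell.
a³ = Z·M/(N_A·ρ) = 4 × 119.0 / (6.022 × 10²³ × 2.76) = 2.864 × 10^-22 cm³, so a = 6.592 × 10^-8 cm = 659 pm.

659 pm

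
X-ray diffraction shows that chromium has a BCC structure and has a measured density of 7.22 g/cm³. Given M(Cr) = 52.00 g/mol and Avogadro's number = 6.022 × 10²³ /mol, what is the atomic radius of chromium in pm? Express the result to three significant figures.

For a BCC cell (Z = 2), a³ = Z·M/(N_A·ρ) = 2 × 52.00 / (6.022 × 10²³ × 7.220) = 2.392 × 10^-23 cm³, so a = 2.881 × 10^-8 cm = 288.1 pm.
Atoms touch along the body diagonal, so √3·a = 4r, so r = 0.4330 × a = 125 pm.

125 pm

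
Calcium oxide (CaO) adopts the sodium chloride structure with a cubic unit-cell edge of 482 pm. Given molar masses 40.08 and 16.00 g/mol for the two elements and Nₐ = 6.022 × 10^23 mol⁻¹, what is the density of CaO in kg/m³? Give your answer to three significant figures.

The sodium chloride structure contains Z = 4 formula units per cell; M(CaO) = 40.08 + 16.00 = 56.08 g/mol.
a³ = (4.820 × 10^-8 cm)³ = 1.120 × 10^-22 cm³.
ρ = 4 × 56.08 / (6.022 × 10²³ × 1.120 × 10^-22) = 3.326 g/cm³ = 3330 kg/m³.

3330 kg/m³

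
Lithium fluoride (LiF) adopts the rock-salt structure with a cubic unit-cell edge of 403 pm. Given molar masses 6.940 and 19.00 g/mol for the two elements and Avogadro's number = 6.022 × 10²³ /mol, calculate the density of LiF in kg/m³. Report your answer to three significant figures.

The rock-salt structure contains Z = 4 formula units per cell; M(LiF) = 6.940 + 19.00 = 25.94 g/mol.
a³ = (4.030 × 10^-8 cm)³ = 6.545 × 10^-23 cm³.
ρ = 4 × 25.94 / (6.022 × 10²³ × 6.545 × 10^-23) = 2.633 g/cm³ = 2630 kg/m³.

2630 kg/m³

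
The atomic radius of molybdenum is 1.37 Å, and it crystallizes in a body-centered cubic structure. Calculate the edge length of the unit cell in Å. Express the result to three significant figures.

In a BCC lattice, atoms touch along the body diagonal, so √3·a = 4r.
a = 4r/√3 = 4 × 1.37 / 1.7321 = 3.16 Å.

3.16 Å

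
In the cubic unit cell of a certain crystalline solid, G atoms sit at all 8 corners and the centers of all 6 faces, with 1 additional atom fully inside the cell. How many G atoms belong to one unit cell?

Corner atoms are shared by 8 cells (1/8 each), face atoms by 2 (1/2 each), interior atoms are unshared.
Net atoms = 8 × 1/8 + 6 × 1/2 + 1 = 1 + 3 + 1 = 5.

5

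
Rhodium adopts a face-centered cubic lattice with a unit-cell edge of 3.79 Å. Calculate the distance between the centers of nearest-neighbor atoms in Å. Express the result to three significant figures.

2.68 Å

In an FCC structure, atoms touch along the face diagonal, so √2·a = 4r; the nearest-neighbor distance equals 2r = 0.7071·a.
d = 0.7071 × 3.79 = 2.68 Å.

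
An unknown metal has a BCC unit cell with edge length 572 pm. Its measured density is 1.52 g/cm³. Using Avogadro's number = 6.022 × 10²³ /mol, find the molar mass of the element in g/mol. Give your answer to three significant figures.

85.7 g/mol

A BCC cell has Z = 2 atoms; a = 5.720 × 10^-8 cm.
M = ρ·N_A·a³/Z = 1.52 × 6.022 × 10²³ × 1.871 × 10^-22 / 2 = 85.7 g/mol.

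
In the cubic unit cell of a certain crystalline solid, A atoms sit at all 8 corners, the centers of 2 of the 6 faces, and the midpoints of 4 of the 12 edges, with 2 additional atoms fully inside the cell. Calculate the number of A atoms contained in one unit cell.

Corner atoms are shared by 8 cells (1/8 each), face atoms by 2 (1/2 each), edge atoms by 4 (1/4 each), interior atoms are unshared.
Net atoms = 8 × 1/8 + 2 × 1/2 + 4 × 1/4 + 2 = 1 + 1 + 1 + 2 = 5.

5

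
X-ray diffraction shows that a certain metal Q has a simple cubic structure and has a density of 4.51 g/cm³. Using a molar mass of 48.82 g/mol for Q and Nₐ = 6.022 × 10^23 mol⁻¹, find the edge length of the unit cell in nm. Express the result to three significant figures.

With Z = 1 atom per simple cubic cell, a³ = Z·M/(N_A·ρ) = 1 × 48.82 / (6.022 × 10²³ × 4.510 g/cm³) = 1.798 × 10^-23 cm³.
a = (1.798 × 10^-23)^(1/3) = 2.620 × 10^-8 cm = 0.262 nm.

0.262 nm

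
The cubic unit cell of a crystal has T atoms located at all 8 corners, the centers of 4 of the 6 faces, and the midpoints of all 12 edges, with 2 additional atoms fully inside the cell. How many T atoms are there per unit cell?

8

Corner atoms are shared by 8 cells (1/8 each), face atoms by 2 (1/2 each), edge atoms by 4 (1/4 each), interior atoms are unshared.
Net atoms = 8 × 1/8 + 4 × 1/2 + 12 × 1/4 + 2 = 1 + 2 + 3 + 2 = 8.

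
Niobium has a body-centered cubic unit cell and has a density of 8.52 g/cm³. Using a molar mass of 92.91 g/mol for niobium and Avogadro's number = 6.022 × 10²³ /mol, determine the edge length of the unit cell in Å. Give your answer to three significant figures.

With Z = 2 atoms per BCC cell, a³ = Z·M/(N_A·ρ) = 2 × 92.91 / (6.022 × 10²³ × 8.520 g/cm³) = 3.622 × 10^-23 cm³.
a = (3.622 × 10^-23)^(1/3) = 3.309 × 10^-8 cm = 3.31 Å.

3.31 Å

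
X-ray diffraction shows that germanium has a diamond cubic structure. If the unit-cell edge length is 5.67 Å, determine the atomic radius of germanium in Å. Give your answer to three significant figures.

1.23 Å

In a diamond cubic lattice, nearest neighbors lie along the body diagonal with √3·a = 8r.
r = √3·a/8 = 1.7321 × 5.67 / 8 = 1.23 Å.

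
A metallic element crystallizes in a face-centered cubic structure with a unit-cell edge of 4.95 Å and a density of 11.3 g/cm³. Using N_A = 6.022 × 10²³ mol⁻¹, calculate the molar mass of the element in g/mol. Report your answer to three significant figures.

206 g/mol

An FCC cell has Z = 4 atoms; a = 4.950 × 10^-8 cm.
M = ρ·N_A·a³/Z = 11.3 × 6.022 × 10²³ × 1.213 × 10^-22 / 4 = 206 g/mol.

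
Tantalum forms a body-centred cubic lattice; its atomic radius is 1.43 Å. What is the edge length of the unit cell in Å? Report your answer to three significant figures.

In a BCC lattice, atoms touch along the body diagonal, so √3·a = 4r.
a = 4r/√3 = 4 × 1.43 / 1.7321 = 3.30 Å.

3.30 Å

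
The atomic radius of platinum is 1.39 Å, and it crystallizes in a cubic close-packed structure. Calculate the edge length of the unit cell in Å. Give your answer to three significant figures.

3.93 Å

In an FCC lattice, atoms touch along the face diagonal, so √2·a = 4r.
a = 4r/√2 = 4 × 1.39 / 1.4142 = 3.93 Å.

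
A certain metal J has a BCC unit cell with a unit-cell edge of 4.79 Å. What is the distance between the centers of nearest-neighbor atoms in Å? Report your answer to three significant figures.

4.15 Å

In a BCC structure, atoms touch along the body diagonal, so √3·a = 4r; the nearest-neighbor distance equals 2r = 0.8660·a.
d = 0.8660 × 4.79 = 4.15 Å.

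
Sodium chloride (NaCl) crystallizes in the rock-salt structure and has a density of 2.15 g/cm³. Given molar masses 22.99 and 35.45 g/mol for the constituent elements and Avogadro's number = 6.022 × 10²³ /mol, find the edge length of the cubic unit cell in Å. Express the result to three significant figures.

M(NaCl) = 58.44 g/mol; Z = 4 formula units per cell.
a³ = Z·M/(N_A·ρ) = 4 × 58.44 / (6.022 × 10²³ × 2.15) = 1.805 × 10^-22 cm³, so a = 5.652 × 10^-8 cm = 5.65 Å.

5.65 Å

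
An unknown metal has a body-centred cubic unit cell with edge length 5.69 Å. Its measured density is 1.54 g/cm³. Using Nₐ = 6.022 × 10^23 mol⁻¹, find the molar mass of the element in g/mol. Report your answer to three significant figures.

85.4 g/mol

A BCC cell has Z = 2 atoms; a = 5.690 × 10^-8 cm.
M = ρ·N_A·a³/Z = 1.54 × 6.022 × 10²³ × 1.842 × 10^-22 / 2 = 85.4 g/mol.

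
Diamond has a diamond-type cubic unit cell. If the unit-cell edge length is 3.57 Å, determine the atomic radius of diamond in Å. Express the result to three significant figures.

In a diamond cubic lattice, nearest neighbors lie along the body diagonal with √3·a = 8r.
r = √3·a/8 = 1.7321 × 3.57 / 8 = 0.773 Å.

0.773 Å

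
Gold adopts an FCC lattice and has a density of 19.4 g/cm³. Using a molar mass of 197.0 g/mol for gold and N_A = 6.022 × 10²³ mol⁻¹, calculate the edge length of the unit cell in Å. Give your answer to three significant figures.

4.07 Å

With Z = 4 atoms per FCC cell, a³ = Z·M/(N_A·ρ) = 4 × 197.0 / (6.022 × 10²³ × 19.40 g/cm³) = 6.745 × 10^-23 cm³.
a = (6.745 × 10^-23)^(1/3) = 4.071 × 10^-8 cm = 4.07 Å.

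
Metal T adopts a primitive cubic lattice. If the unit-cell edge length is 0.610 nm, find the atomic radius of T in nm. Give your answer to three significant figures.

0.305 nm

In a simple cubic lattice, atoms touch along the cell edge, so a = 2r.
r = a/2 = 0.610/2 = 0.305 nm.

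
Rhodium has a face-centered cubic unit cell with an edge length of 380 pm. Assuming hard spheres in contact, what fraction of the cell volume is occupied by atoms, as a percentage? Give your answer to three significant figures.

74.0%

In an FCC lattice atoms touch along the face diagonal, so √2·a = 4r, so r = 0.3536a = 134.4 pm.
Packing fraction = Z·(4/3)πr³ / a³ = 4 × (4/3)π × (134.4)³ / (380)³ = 0.7405 = 74.0%.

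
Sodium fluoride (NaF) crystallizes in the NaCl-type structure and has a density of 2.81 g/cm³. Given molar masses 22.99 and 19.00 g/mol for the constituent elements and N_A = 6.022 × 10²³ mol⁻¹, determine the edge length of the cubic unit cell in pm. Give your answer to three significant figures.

M(NaF) = 41.99 g/mol; Z = 4 formula units per cell.
a³ = Z·M/(N_A·ρ) = 4 × 41.99 / (6.022 × 10²³ × 2.81) = 9.926 × 10^-23 cm³, so a = 4.630 × 10^-8 cm = 463 pm.

463 pm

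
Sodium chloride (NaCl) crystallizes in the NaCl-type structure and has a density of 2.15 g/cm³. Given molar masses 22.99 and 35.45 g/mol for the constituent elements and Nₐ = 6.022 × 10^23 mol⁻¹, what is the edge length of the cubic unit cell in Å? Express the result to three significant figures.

5.65 Å

M(NaCl) = 58.44 g/mol; Z = 4 formula units per cell.
a³ = Z·M/(N_A·ρ) = 4 × 58.44 / (6.022 × 10²³ × 2.15) = 1.805 × 10^-22 cm³, so a = 5.652 × 10^-8 cm = 5.65 Å.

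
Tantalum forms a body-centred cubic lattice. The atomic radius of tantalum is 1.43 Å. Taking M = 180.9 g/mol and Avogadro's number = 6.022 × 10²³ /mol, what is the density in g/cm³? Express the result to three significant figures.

16.7 g/cm³

In a BCC lattice, atoms touch along the body diagonal, so √3·a = 4r, giving a = 3.302 Å = 3.302 × 10^-8 cm.
With Z = 2, ρ = Z·M/(N_A·a³) = 2 × 180.9 / (6.022 × 10²³ × 3.602 × 10^-23) = 16.68 g/cm³.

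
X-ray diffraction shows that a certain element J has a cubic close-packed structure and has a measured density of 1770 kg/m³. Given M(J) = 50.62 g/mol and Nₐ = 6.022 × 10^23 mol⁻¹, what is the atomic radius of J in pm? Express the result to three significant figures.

For an FCC cell (Z = 4), a³ = Z·M/(N_A·ρ) = 4 × 50.62 / (6.022 × 10²³ × 1.770) = 1.900 × 10^-22 cm³, so a = 5.749 × 10^-8 cm = 574.9 pm.
Atoms touch along the face diagonal, so √2·a = 4r, so r = 0.3536 × a = 203 pm.

203 pm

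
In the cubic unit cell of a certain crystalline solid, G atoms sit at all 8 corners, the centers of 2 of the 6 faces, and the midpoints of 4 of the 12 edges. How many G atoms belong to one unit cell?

Corner atoms are shared by 8 cells (1/8 each), face atoms by 2 (1/2 each), edge atoms by 4 (1/4 each).
Net atoms = 8 × 1/8 + 2 × 1/2 + 4 × 1/4 = 1 + 1 + 1 = 3.

3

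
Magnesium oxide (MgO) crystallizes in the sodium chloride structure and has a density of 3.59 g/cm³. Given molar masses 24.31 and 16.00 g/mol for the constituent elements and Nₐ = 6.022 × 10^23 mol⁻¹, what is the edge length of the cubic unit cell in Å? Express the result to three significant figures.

4.21 Å

M(MgO) = 40.31 g/mol; Z = 4 formula units per cell.
a³ = Z·M/(N_A·ρ) = 4 × 40.31 / (6.022 × 10²³ × 3.59) = 7.458 × 10^-23 cm³, so a = 4.209 × 10^-8 cm = 4.21 Å.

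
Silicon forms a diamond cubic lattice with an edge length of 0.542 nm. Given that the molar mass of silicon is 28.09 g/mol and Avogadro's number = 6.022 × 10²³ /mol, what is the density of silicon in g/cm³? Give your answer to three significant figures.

2.34 g/cm³

A diamond cubic unit cell contains Z = 8 atoms.
Cell volume: a³ = (0.542 nm)³ = (5.420 × 10^-8 cm)³ = 1.592 × 10^-22 cm³.
ρ = Z·M/(N_A·a³) = 8 × 28.09 / (6.022 × 10²³ × 1.592 × 10^-22) = 2.344 g/cm³.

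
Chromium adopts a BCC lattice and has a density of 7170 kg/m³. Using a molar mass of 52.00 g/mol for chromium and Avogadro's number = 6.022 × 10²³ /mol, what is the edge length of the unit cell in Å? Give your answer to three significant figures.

2.89 Å

With Z = 2 atoms per BCC cell, a³ = Z·M/(N_A·ρ) = 2 × 52.00 / (6.022 × 10²³ × 7.170 g/cm³) = 2.409 × 10^-23 cm³.
a = (2.409 × 10^-23)^(1/3) = 2.888 × 10^-8 cm = 2.89 Å.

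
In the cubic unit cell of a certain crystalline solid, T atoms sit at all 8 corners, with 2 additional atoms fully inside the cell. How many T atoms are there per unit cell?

3

Corner atoms are shared by 8 cells (1/8 each), interior atoms are unshared.
Net atoms = 8 × 1/8 + 2 = 1 + 2 = 3.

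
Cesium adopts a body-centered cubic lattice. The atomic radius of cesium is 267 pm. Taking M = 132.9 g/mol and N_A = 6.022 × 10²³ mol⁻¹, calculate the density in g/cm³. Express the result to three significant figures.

In a BCC lattice, atoms touch along the body diagonal, so √3·a = 4r, giving a = 616.6 pm = 6.166 × 10^-8 cm.
With Z = 2, ρ = Z·M/(N_A·a³) = 2 × 132.9 / (6.022 × 10²³ × 2.344 × 10^-22) = 1.883 g/cm³.

1.88 g/cm³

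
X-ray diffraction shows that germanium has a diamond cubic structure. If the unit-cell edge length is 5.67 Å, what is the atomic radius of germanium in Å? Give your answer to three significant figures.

1.23 Å

In a diamond cubic lattice, nearest neighbors lie along the body diagonal with √3·a = 8r.
r = √3·a/8 = 1.7321 × 5.67 / 8 = 1.23 Å.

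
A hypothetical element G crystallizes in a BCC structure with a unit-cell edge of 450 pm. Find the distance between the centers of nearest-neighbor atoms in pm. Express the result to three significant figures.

In a BCC structure, atoms touch along the body diagonal, so √3·a = 4r; the nearest-neighbor distance equals 2r = 0.8660·a.
d = 0.8660 × 450 = 390 pm.

390 pm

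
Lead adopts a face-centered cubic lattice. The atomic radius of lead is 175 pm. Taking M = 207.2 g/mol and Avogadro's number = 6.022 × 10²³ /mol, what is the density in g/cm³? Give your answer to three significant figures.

11.3 g/cm³

In an FCC lattice, atoms touch along the face diagonal, so √2·a = 4r, giving a = 495.0 pm = 4.950 × 10^-8 cm.
With Z = 4, ρ = Z·M/(N_A·a³) = 4 × 207.2 / (6.022 × 10²³ × 1.213 × 10^-22) = 11.35 g/cm³.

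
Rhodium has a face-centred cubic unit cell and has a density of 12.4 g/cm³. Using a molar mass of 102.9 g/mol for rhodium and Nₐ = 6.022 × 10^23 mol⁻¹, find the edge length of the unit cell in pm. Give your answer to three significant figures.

With Z = 4 atoms per FCC cell, a³ = Z·M/(N_A·ρ) = 4 × 102.9 / (6.022 × 10²³ × 12.40 g/cm³) = 5.512 × 10^-23 cm³.
a = (5.512 × 10^-23)^(1/3) = 3.806 × 10^-8 cm = 381 pm.

381 pm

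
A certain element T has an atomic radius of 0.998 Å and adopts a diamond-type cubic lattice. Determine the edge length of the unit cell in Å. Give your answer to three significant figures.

4.61 Å

In a diamond cubic lattice, nearest neighbors lie along the body diagonal with √3·a = 8r.
a = 8r/√3 = 8 × 0.998 / 1.7321 = 4.61 Å.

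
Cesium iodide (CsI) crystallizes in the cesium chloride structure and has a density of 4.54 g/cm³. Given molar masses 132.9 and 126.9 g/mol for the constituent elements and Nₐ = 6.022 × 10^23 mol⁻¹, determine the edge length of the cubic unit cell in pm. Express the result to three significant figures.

456 pm

M(CsI) = 259.8 g/mol; Z = 1 formula unit per cell.
a³ = Z·M/(N_A·ρ) = 1 × 259.8 / (6.022 × 10²³ × 4.54) = 9.503 × 10^-23 cm³, so a = 4.563 × 10^-8 cm = 456 pm.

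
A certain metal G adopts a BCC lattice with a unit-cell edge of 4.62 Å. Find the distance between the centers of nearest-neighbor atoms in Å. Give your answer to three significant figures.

4.00 Å

In a BCC structure, atoms touch along the body diagonal, so √3·a = 4r; the nearest-neighbor distance equals 2r = 0.8660·a.
d = 0.8660 × 4.62 = 4.00 Å.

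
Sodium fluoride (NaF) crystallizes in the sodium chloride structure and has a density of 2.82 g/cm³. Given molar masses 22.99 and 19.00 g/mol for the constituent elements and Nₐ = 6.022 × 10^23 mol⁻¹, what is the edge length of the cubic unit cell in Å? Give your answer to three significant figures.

4.62 Å

M(NaF) = 41.99 g/mol; Z = 4 formula units per cell.
a³ = Z·M/(N_A·ρ) = 4 × 41.99 / (6.022 × 10²³ × 2.82) = 9.890 × 10^-23 cm³, so a = 4.625 × 10^-8 cm = 4.62 Å.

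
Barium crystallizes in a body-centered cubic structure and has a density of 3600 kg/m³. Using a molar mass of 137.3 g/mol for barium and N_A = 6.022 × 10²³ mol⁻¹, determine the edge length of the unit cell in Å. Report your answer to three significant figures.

With Z = 2 atoms per BCC cell, a³ = Z·M/(N_A·ρ) = 2 × 137.3 / (6.022 × 10²³ × 3.600 g/cm³) = 1.267 × 10^-22 cm³.
a = (1.267 × 10^-22)^(1/3) = 5.022 × 10^-8 cm = 5.02 Å.

5.02 Å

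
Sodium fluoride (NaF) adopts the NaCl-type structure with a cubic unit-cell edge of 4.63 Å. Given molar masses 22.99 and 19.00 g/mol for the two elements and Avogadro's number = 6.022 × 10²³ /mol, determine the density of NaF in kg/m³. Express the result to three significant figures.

2810 kg/m³

The NaCl-type structure contains Z = 4 formula units per cell; M(NaF) = 22.99 + 19.00 = 41.99 g/mol.
a³ = (4.630 × 10^-8 cm)³ = 9.925 × 10^-23 cm³.
ρ = 4 × 41.99 / (6.022 × 10²³ × 9.925 × 10^-23) = 2.810 g/cm³ = 2810 kg/m³.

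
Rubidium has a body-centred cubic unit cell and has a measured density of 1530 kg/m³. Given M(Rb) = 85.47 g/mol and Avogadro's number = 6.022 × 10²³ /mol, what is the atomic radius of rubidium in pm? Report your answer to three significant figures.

For a BCC cell (Z = 2), a³ = Z·M/(N_A·ρ) = 2 × 85.47 / (6.022 × 10²³ × 1.530) = 1.855 × 10^-22 cm³, so a = 5.703 × 10^-8 cm = 570.3 pm.
Atoms touch along the body diagonal, so √3·a = 4r, so r = 0.4330 × a = 247 pm.

247 pm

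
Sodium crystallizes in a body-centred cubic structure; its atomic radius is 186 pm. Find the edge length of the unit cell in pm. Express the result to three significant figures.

In a BCC lattice, atoms touch along the body diagonal, so √3·a = 4r.
a = 4r/√3 = 4 × 186 / 1.7321 = 430 pm.

430 pm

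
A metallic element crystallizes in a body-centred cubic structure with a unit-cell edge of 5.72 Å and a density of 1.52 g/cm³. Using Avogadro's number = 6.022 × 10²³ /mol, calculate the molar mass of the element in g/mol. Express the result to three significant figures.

A BCC cell has Z = 2 atoms; a = 5.720 × 10^-8 cm.
M = ρ·N_A·a³/Z = 1.52 × 6.022 × 10²³ × 1.871 × 10^-22 / 2 = 85.7 g/mol.

85.7 g/mol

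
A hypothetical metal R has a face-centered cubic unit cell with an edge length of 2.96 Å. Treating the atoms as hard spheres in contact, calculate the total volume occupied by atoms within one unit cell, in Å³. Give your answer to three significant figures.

19.2 Å³

In an FCC lattice atoms touch along the face diagonal, so √2·a = 4r, so r = 0.3536a = 1.047 Å.
V_atoms = Z × (4/3)πr³ = 4 × (4/3)π × (1.047)³ = 19.2 Å³.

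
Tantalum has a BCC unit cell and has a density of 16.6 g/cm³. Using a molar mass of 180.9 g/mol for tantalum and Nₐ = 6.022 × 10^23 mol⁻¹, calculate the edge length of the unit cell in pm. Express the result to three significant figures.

331 pm

With Z = 2 atoms per BCC cell, a³ = Z·M/(N_A·ρ) = 2 × 180.9 / (6.022 × 10²³ × 16.60 g/cm³) = 3.619 × 10^-23 cm³.
a = (3.619 × 10^-23)^(1/3) = 3.308 × 10^-8 cm = 331 pm.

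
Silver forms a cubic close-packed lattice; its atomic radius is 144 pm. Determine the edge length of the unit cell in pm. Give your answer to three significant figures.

In an FCC lattice, atoms touch along the face diagonal, so √2·a = 4r.
a = 4r/√2 = 4 × 144 / 1.4142 = 407 pm.

407 pm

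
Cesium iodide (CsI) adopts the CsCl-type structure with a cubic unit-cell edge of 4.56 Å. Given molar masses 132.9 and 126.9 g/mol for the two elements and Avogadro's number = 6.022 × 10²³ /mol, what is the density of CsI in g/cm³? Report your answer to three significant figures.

The CsCl-type structure contains Z = 1 formula unit per cell; M(CsI) = 132.9 + 126.9 = 259.8 g/mol.
a³ = (4.560 × 10^-8 cm)³ = 9.482 × 10^-23 cm³.
ρ = 1 × 259.8 / (6.022 × 10²³ × 9.482 × 10^-23) = 4.550 g/cm³.

4.55 g/cm³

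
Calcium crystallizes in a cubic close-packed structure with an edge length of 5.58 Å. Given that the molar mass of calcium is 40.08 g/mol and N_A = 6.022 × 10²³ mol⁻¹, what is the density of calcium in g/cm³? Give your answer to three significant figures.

1.53 g/cm³

An FCC unit cell contains Z = 4 atoms.
Cell volume: a³ = (5.58 Å)³ = (5.580 × 10^-8 cm)³ = 1.737 × 10^-22 cm³.
ρ = Z·M/(N_A·a³) = 4 × 40.08 / (6.022 × 10²³ × 1.737 × 10^-22) = 1.532 g/cm³.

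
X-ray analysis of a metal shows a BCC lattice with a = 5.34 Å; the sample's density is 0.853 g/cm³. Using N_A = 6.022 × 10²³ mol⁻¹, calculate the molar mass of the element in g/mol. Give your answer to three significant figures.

39.1 g/mol

A BCC cell has Z = 2 atoms; a = 5.340 × 10^-8 cm.
M = ρ·N_A·a³/Z = 0.853 × 6.022 × 10²³ × 1.523 × 10^-22 / 2 = 39.1 g/mol.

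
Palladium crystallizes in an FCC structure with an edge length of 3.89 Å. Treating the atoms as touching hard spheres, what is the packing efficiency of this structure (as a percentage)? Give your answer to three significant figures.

74.0%

In an FCC lattice atoms touch along the face diagonal, so √2·a = 4r, so r = 0.3536a = 1.375 Å.
Packing fraction = Z·(4/3)πr³ / a³ = 4 × (4/3)π × (1.375)³ / (3.89)³ = 0.7405 = 74.0%.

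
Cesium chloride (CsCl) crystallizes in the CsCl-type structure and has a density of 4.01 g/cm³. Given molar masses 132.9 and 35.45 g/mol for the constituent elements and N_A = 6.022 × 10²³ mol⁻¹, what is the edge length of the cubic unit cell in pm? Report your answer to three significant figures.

412 pm

M(CsCl) = 168.35 g/mol; Z = 1 formula unit per cell.
a³ = Z·M/(N_A·ρ) = 1 × 168.35 / (6.022 × 10²³ × 4.01) = 6.972 × 10^-23 cm³, so a = 4.116 × 10^-8 cm = 412 pm.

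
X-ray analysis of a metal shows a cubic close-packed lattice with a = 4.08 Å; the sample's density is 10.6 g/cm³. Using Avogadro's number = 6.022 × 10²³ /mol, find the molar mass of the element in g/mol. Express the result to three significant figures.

108 g/mol

An FCC cell has Z = 4 atoms; a = 4.080 × 10^-8 cm.
M = ρ·N_A·a³/Z = 10.6 × 6.022 × 10²³ × 6.792 × 10^-23 / 4 = 108 g/mol.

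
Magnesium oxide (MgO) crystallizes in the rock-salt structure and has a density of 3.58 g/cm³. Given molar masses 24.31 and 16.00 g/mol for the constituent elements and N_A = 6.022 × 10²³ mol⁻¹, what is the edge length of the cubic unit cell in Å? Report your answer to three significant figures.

M(MgO) = 40.31 g/mol; Z = 4 formula units per cell.
a³ = Z·M/(N_A·ρ) = 4 × 40.31 / (6.022 × 10²³ × 3.58) = 7.479 × 10^-23 cm³, so a = 4.213 × 10^-8 cm = 4.21 Å.

4.21 Å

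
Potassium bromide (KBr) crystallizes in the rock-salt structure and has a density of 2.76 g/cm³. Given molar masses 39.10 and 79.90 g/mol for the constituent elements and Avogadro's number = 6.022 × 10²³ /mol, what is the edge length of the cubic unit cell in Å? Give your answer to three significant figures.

6.59 Å

M(KBr) = 119.0 g/mol; Z = 4 formula units per cell.
a³ = Z·M/(N_A·ρ) = 4 × 119.0 / (6.022 × 10²³ × 2.76) = 2.864 × 10^-22 cm³, so a = 6.592 × 10^-8 cm = 6.59 Å.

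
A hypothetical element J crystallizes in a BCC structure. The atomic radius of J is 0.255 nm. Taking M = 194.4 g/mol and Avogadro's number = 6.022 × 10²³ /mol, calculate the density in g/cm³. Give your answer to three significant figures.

In a BCC lattice, atoms touch along the body diagonal, so √3·a = 4r, giving a = 0.5889 nm = 5.889 × 10^-8 cm.
With Z = 2, ρ = Z·M/(N_A·a³) = 2 × 194.4 / (6.022 × 10²³ × 2.042 × 10^-22) = 3.161 g/cm³.

3.16 g/cm³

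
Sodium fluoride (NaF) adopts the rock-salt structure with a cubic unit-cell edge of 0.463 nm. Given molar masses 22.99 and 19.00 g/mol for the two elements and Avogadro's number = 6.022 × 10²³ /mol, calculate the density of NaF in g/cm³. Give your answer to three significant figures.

2.81 g/cm³

The rock-salt structure contains Z = 4 formula units per cell; M(NaF) = 22.99 + 19.00 = 41.99 g/mol.
a³ = (4.630 × 10^-8 cm)³ = 9.925 × 10^-23 cm³.
ρ = 4 × 41.99 / (6.022 × 10²³ × 9.925 × 10^-23) = 2.810 g/cm³.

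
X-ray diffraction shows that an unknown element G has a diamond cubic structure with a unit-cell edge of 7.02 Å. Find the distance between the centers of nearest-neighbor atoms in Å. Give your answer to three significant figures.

In a diamond cubic structure, nearest neighbors lie along the body diagonal with √3·a = 8r; the nearest-neighbor distance equals 2r = 0.4330·a.
d = 0.4330 × 7.02 = 3.04 Å.

3.04 Å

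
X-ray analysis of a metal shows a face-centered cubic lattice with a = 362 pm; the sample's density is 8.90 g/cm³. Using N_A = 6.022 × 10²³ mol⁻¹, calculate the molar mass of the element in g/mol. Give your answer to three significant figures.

63.6 g/mol

An FCC cell has Z = 4 atoms; a = 3.620 × 10^-8 cm.
M = ρ·N_A·a³/Z = 8.90 × 6.022 × 10²³ × 4.744 × 10^-23 / 4 = 63.6 g/mol.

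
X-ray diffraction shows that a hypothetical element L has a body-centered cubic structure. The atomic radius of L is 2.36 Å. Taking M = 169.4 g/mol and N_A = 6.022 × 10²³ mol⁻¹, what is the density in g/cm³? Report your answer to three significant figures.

In a BCC lattice, atoms touch along the body diagonal, so √3·a = 4r, giving a = 5.450 Å = 5.450 × 10^-8 cm.
With Z = 2, ρ = Z·M/(N_A·a³) = 2 × 169.4 / (6.022 × 10²³ × 1.619 × 10^-22) = 3.475 g/cm³.

3.48 g/cm³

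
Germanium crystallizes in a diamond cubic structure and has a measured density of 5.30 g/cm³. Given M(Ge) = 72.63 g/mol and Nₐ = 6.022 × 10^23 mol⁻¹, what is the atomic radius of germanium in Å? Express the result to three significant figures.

1.23 Å

For a diamond cubic cell (Z = 8), a³ = Z·M/(N_A·ρ) = 8 × 72.63 / (6.022 × 10²³ × 5.300) = 1.820 × 10^-22 cm³, so a = 5.668 × 10^-8 cm = 5.668 Å.
Nearest neighbors lie along the body diagonal with √3·a = 8r, so r = 0.2165 × a = 1.23 Å.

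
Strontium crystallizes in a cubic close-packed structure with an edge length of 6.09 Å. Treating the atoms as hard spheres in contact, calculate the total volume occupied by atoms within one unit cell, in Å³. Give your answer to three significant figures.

In an FCC lattice atoms touch along the face diagonal, so √2·a = 4r, so r = 0.3536a = 2.153 Å.
V_atoms = Z × (4/3)πr³ = 4 × (4/3)π × (2.153)³ = 167 Å³.

167 Å³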